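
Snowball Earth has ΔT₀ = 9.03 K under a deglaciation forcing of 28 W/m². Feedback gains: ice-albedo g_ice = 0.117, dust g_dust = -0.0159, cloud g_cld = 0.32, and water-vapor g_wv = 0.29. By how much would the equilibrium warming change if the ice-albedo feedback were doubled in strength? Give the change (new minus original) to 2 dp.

Original: g = 0.7111, ΔT = 9.03/(1−0.7111) = 31.2565 K.
With doubled ice-albedo: g' = 0.8281, ΔT' = 9.03/(1−0.8281) = 52.5305 K.
Change = 52.5305 − 31.2565 = 21.27 K.

21.27 K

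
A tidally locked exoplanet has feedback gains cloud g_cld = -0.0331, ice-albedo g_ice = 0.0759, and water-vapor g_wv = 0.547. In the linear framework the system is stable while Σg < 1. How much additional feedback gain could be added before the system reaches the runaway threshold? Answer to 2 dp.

0.41

Current total gain = -0.0331 + 0.0759 + 0.547 = 0.5898.
Margin to runaway = 1 − 0.5898 = 0.41.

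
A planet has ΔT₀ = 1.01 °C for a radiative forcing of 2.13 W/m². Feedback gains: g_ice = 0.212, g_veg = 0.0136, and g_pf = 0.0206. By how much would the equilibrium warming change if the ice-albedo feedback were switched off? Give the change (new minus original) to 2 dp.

-0.29 °C

Original: g = 0.2462, ΔT = 1.01/(1−0.2462) = 1.3399 °C.
Without ice-albedo: g' = 0.0342, ΔT' = 1.01/(1−0.0342) = 1.0458 °C.
Change = 1.0458 − 1.3399 = -0.29 °C.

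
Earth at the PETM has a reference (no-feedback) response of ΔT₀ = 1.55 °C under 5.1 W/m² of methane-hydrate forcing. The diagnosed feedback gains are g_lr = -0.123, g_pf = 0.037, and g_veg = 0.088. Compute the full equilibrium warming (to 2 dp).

1.55 °C

Total gain g = -0.123 + 0.037 + 0.088 = 0.002.
Amplification A = 1/(1 − 0.002) = 1.002.
ΔT = 1.55 × 1.002 = 1.55 °C.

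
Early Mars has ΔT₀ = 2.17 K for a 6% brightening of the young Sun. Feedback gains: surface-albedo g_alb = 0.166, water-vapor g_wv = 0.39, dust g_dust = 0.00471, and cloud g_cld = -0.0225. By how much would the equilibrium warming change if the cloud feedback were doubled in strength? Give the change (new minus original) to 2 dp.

-0.22 K

Original: g = 0.53821, ΔT = 2.17/(1−0.53821) = 4.6991 K.
With doubled cloud: g' = 0.51571, ΔT' = 2.17/(1−0.51571) = 4.4808 K.
Change = 4.4808 − 4.6991 = -0.22 K.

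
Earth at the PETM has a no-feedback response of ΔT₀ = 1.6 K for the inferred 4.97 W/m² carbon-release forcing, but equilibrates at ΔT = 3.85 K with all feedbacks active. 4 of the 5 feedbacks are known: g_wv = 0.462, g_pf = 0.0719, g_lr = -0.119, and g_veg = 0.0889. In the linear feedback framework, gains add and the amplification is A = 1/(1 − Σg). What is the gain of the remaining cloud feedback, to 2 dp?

Amplification A = ΔT/ΔT₀ = 3.85/1.6 = 2.406.
Total gain g = 1 − 1/A = 1 − 1/2.406 = 0.5844.
Known gains sum to 0.462 + 0.0719 − 0.119 + 0.0889 = 0.5038.
g_cld = 0.5844 − 0.5038 = 0.08.

0.08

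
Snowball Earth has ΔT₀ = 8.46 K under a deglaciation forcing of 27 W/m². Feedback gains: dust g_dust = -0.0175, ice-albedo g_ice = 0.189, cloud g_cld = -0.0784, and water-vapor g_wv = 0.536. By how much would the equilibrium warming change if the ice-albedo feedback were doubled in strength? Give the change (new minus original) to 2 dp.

23.70 K

Original: g = 0.6291, ΔT = 8.46/(1−0.6291) = 22.8094 K.
With doubled ice-albedo: g' = 0.8181, ΔT' = 8.46/(1−0.8181) = 46.5091 K.
Change = 46.5091 − 22.8094 = 23.70 K.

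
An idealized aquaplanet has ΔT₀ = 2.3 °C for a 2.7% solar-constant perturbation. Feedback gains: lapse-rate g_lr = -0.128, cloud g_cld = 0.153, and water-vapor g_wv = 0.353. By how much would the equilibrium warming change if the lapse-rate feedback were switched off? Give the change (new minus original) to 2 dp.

Original: g = 0.378, ΔT = 2.3/(1−0.378) = 3.6977 °C.
Without lapse-rate: g' = 0.506, ΔT' = 2.3/(1−0.506) = 4.6559 °C.
Change = 4.6559 − 3.6977 = 0.96 °C.

0.96 °C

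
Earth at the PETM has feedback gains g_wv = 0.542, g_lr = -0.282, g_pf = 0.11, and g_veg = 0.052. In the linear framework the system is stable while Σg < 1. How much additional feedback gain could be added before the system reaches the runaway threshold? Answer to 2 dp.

0.58

Current total gain = 0.542 − 0.282 + 0.11 + 0.052 = 0.422.
Margin to runaway = 1 − 0.422 = 0.58.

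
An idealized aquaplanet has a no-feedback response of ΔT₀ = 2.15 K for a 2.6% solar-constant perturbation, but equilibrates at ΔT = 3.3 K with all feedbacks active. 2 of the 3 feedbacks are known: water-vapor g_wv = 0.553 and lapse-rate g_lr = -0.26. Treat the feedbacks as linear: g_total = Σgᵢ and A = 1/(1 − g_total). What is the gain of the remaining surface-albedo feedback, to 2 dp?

0.06

Amplification A = ΔT/ΔT₀ = 3.3/2.15 = 1.535.
Total gain g = 1 − 1/A = 1 − 1/1.535 = 0.3485.
Known gains sum to 0.553 − 0.26 = 0.293.
g_alb = 0.3485 − 0.293 = 0.06.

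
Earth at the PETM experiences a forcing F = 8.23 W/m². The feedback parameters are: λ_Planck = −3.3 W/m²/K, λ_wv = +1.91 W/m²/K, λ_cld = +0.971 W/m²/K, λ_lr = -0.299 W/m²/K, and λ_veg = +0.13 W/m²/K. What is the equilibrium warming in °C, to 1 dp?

14.0 °C

Net feedback parameter λ = (−3.3) + (+1.91) + (+0.971) + (-0.299) + (+0.13) = -0.588 W/m²/K.
ΔT = −F/λ = −8.23/(-0.588) = 14.0 °C.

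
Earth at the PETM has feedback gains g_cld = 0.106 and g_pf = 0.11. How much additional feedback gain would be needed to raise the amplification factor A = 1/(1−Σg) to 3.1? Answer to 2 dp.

Current total gain = 0.216.
Target gain for A = 3.1: g* = 1 − 1/3.1 = 0.6774.
Additional gain needed = 0.6774 − 0.216 = 0.46.

0.46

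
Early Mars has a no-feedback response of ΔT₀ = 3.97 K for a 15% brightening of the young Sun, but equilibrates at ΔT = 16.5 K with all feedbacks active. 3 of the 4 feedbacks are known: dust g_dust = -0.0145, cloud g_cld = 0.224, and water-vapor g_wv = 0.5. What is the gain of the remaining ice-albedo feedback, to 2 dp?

Amplification A = ΔT/ΔT₀ = 16.5/3.97 = 4.156.
Total gain g = 1 − 1/A = 1 − 1/4.156 = 0.7594.
Known gains sum to -0.0145 + 0.224 + 0.5 = 0.7095.
g_ice = 0.7594 − 0.7095 = 0.05.

0.05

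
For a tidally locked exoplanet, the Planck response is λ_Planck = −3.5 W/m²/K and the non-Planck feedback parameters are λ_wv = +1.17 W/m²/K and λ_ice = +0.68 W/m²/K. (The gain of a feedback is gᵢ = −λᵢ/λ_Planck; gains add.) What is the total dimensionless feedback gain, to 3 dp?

0.529

Convert to gains: g_wv = 1.17/3.5 = 0.3343; g_ice = 0.68/3.5 = 0.1943.
Total gain g = 0.5286.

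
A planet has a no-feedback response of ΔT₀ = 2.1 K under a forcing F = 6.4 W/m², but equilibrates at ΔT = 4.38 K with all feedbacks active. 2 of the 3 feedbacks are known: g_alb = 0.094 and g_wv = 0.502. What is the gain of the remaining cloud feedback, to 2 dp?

Amplification A = ΔT/ΔT₀ = 4.38/2.1 = 2.086.
Total gain g = 1 − 1/A = 1 − 1/2.086 = 0.5206.
Known gains sum to 0.094 + 0.502 = 0.596.
g_cld = 0.5206 − 0.596 = -0.08.

-0.08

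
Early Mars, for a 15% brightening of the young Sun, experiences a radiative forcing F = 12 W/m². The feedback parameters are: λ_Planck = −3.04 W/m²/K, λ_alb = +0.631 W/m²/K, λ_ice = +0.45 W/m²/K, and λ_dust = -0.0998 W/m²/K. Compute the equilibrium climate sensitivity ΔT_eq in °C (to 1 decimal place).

Net feedback parameter λ = (−3.04) + (+0.631) + (+0.45) + (-0.0998) = -2.0588 W/m²/K.
ΔT = −F/λ = −12/(-2.0588) = 5.8 °C.

5.8 °C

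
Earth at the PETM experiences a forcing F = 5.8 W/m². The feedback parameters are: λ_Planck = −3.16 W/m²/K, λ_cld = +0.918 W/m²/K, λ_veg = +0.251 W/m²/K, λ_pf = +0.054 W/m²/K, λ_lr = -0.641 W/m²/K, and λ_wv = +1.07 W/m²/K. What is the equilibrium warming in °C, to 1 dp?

Net feedback parameter λ = (−3.16) + (+0.918) + (+0.251) + (+0.054) + (-0.641) + (+1.07) = -1.508 W/m²/K.
ΔT = −F/λ = −5.8/(-1.508) = 3.8 °C.

3.8 °C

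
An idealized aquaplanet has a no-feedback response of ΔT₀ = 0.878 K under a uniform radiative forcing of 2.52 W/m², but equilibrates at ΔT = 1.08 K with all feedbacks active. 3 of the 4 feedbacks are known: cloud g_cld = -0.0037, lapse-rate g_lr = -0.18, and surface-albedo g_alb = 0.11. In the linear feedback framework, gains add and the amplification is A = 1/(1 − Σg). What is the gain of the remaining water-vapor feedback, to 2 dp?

0.26

Amplification A = ΔT/ΔT₀ = 1.08/0.878 = 1.23.
Total gain g = 1 − 1/A = 1 − 1/1.23 = 0.187.
Known gains sum to -0.0037 − 0.18 + 0.11 = -0.0737.
g_wv = 0.187 + 0.0737 = 0.26.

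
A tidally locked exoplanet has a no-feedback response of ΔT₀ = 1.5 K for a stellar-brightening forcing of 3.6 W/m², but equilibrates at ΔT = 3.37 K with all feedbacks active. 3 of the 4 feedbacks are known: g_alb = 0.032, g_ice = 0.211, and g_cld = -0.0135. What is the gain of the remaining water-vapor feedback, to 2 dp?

0.33

Amplification A = ΔT/ΔT₀ = 3.37/1.5 = 2.247.
Total gain g = 1 − 1/A = 1 − 1/2.247 = 0.555.
Known gains sum to 0.032 + 0.211 − 0.0135 = 0.2295.
g_wv = 0.555 − 0.2295 = 0.33.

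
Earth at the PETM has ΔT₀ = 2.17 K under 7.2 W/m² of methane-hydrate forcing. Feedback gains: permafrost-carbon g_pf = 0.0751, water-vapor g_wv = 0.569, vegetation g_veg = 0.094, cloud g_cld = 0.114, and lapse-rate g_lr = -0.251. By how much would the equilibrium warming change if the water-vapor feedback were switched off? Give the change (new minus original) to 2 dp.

-3.20 K

Original: g = 0.6011, ΔT = 2.17/(1−0.6011) = 5.4400 K.
Without water-vapor: g' = 0.0321, ΔT' = 2.17/(1−0.0321) = 2.2420 K.
Change = 2.2420 − 5.4400 = -3.20 K.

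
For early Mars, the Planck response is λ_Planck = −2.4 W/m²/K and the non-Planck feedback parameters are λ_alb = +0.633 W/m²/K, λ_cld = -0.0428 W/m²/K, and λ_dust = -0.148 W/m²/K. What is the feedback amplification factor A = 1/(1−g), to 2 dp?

1.23

Convert to gains: g_alb = 0.633/2.4 = 0.2638; g_cld = -0.0428/2.4 = -0.01783; g_dust = -0.148/2.4 = -0.06167.
Total gain g = 0.1843.
A = 1/(1 − 0.1843) = 1.23.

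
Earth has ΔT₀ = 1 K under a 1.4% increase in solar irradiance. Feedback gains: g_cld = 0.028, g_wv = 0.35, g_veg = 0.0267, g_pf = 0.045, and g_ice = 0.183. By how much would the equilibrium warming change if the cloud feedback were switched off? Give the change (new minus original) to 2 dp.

Original: g = 0.6327, ΔT = 1/(1−0.6327) = 2.7226 K.
Without cloud: g' = 0.6047, ΔT' = 1/(1−0.6047) = 2.5297 K.
Change = 2.5297 − 2.7226 = -0.19 K.

-0.19 K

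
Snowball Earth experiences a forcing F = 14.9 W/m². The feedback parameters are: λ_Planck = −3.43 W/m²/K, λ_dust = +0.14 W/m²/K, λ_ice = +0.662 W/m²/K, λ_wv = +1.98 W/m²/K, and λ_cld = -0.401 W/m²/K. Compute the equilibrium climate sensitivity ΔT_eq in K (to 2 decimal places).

14.20 K

Net feedback parameter λ = (−3.43) + (+0.14) + (+0.662) + (+1.98) + (-0.401) = -1.049 W/m²/K.
ΔT = −F/λ = −14.9/(-1.049) = 14.20 K.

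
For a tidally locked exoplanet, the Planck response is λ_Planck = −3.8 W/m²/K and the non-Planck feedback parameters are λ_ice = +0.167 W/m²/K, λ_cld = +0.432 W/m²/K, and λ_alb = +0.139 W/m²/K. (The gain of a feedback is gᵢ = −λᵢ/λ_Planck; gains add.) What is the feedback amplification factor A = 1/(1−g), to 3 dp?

Convert to gains: g_ice = 0.167/3.8 = 0.04395; g_cld = 0.432/3.8 = 0.1137; g_alb = 0.139/3.8 = 0.03658.
Total gain g = 0.19423.
A = 1/(1 − 0.19423) = 1.241.

1.241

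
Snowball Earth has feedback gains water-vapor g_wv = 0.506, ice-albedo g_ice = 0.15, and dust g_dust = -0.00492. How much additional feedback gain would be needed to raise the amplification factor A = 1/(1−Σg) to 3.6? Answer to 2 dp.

Current total gain = 0.65108.
Target gain for A = 3.6: g* = 1 − 1/3.6 = 0.7222.
Additional gain needed = 0.7222 − 0.65108 = 0.07.

0.07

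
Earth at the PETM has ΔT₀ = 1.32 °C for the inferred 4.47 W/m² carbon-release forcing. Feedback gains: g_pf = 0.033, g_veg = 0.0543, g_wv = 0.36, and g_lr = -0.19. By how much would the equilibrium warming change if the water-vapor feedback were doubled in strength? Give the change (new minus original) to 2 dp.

Original: g = 0.2573, ΔT = 1.32/(1−0.2573) = 1.7773 °C.
With doubled water-vapor: g' = 0.6173, ΔT' = 1.32/(1−0.6173) = 3.4492 °C.
Change = 3.4492 − 1.7773 = 1.67 °C.

1.67 °C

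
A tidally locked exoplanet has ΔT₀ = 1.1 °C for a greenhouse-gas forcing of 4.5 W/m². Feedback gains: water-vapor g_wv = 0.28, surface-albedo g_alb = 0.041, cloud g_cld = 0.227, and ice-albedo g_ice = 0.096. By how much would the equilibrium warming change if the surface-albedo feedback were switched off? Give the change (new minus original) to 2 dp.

-0.32 °C

Original: g = 0.644, ΔT = 1.1/(1−0.644) = 3.0899 °C.
Without surface-albedo: g' = 0.603, ΔT' = 1.1/(1−0.603) = 2.7708 °C.
Change = 2.7708 − 3.0899 = -0.32 °C.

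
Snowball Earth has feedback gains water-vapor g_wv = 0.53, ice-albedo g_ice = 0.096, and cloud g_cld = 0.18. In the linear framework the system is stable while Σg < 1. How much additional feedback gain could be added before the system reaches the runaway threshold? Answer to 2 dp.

0.19

Current total gain = 0.53 + 0.096 + 0.18 = 0.806.
Margin to runaway = 1 − 0.806 = 0.19.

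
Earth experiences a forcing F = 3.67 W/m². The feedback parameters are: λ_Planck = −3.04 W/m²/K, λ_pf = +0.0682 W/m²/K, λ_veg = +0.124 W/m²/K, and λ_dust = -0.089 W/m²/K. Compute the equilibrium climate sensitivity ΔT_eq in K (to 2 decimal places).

Net feedback parameter λ = (−3.04) + (+0.0682) + (+0.124) + (-0.089) = -2.9368 W/m²/K.
ΔT = −F/λ = −3.67/(-2.9368) = 1.25 K.

1.25 K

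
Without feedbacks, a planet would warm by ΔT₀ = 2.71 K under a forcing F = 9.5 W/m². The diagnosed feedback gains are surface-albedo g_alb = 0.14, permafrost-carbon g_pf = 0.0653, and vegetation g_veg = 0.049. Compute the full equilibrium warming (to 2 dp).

Total gain g = 0.14 + 0.0653 + 0.049 = 0.2543.
Amplification A = 1/(1 − 0.2543) = 1.341.
ΔT = 2.71 × 1.341 = 3.63 K.

3.63 K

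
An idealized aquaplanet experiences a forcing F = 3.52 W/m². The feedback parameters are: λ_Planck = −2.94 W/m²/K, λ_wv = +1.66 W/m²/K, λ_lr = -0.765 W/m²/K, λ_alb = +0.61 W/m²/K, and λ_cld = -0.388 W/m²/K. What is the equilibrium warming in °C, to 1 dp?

1.9 °C

Net feedback parameter λ = (−2.94) + (+1.66) + (-0.765) + (+0.61) + (-0.388) = -1.823 W/m²/K.
ΔT = −F/λ = −3.52/(-1.823) = 1.9 °C.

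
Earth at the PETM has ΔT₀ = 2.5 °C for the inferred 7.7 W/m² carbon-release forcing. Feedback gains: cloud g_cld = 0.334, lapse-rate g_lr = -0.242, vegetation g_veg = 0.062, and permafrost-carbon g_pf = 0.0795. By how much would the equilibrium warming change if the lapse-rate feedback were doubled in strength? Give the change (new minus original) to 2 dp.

Original: g = 0.2335, ΔT = 2.5/(1−0.2335) = 3.2616 °C.
With doubled lapse-rate: g' = -0.0085, ΔT' = 2.5/(1+0.0085) = 2.4789 °C.
Change = 2.4789 − 3.2616 = -0.78 °C.

-0.78 °C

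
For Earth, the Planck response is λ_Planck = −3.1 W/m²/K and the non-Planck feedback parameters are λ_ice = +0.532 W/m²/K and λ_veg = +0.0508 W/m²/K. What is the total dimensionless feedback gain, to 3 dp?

0.188

Convert to gains: g_ice = 0.532/3.1 = 0.1716; g_veg = 0.0508/3.1 = 0.01639.
Total gain g = 0.18799.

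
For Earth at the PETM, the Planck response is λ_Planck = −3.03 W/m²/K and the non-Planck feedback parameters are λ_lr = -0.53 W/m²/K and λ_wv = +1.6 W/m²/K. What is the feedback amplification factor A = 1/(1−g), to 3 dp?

Convert to gains: g_lr = -0.53/3.03 = -0.1749; g_wv = 1.6/3.03 = 0.5281.
Total gain g = 0.3532.
A = 1/(1 − 0.3532) = 1.546.

1.546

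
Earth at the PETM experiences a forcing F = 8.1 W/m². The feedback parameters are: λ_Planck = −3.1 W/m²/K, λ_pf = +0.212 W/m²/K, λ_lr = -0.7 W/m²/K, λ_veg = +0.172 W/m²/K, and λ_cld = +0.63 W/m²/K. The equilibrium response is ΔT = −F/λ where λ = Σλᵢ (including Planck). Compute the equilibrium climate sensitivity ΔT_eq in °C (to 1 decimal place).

2.9 °C

Net feedback parameter λ = (−3.1) + (+0.212) + (-0.7) + (+0.172) + (+0.63) = -2.786 W/m²/K.
ΔT = −F/λ = −8.1/(-2.786) = 2.9 °C.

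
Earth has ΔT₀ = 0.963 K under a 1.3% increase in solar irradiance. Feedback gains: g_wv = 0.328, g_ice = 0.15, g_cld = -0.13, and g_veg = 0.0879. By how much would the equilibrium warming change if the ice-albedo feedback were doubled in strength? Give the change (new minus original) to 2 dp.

0.62 K

Original: g = 0.4359, ΔT = 0.963/(1−0.4359) = 1.7071 K.
With doubled ice-albedo: g' = 0.5859, ΔT' = 0.963/(1−0.5859) = 2.3255 K.
Change = 2.3255 − 1.7071 = 0.62 K.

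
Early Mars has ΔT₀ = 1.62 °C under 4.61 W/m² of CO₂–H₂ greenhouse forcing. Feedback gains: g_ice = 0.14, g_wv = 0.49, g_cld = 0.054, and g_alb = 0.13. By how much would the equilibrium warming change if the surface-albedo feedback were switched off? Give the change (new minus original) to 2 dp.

Original: g = 0.814, ΔT = 1.62/(1−0.814) = 8.7097 °C.
Without surface-albedo: g' = 0.684, ΔT' = 1.62/(1−0.684) = 5.1266 °C.
Change = 5.1266 − 8.7097 = -3.58 °C.

-3.58 °C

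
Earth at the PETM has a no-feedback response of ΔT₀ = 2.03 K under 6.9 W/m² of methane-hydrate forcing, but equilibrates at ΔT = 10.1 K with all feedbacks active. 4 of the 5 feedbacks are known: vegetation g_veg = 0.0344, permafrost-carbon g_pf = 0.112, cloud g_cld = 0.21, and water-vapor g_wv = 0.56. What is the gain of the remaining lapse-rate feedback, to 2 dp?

-0.12

Amplification A = ΔT/ΔT₀ = 10.1/2.03 = 4.975.
Total gain g = 1 − 1/A = 1 − 1/4.975 = 0.799.
Known gains sum to 0.0344 + 0.112 + 0.21 + 0.56 = 0.9164.
g_lr = 0.799 − 0.9164 = -0.12.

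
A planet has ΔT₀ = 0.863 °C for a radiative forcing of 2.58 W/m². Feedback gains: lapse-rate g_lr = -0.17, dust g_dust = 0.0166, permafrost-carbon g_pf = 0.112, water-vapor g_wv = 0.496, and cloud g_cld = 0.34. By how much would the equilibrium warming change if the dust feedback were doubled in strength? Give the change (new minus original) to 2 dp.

0.37 °C

Original: g = 0.7946, ΔT = 0.863/(1−0.7946) = 4.2016 °C.
With doubled dust: g' = 0.8112, ΔT' = 0.863/(1−0.8112) = 4.5710 °C.
Change = 4.5710 − 4.2016 = 0.37 °C.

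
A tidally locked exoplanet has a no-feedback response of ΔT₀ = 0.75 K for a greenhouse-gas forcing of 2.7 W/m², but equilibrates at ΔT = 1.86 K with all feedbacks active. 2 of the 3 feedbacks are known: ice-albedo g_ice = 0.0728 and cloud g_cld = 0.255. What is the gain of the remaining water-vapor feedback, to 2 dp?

Amplification A = ΔT/ΔT₀ = 1.86/0.75 = 2.48.
Total gain g = 1 − 1/A = 1 − 1/2.48 = 0.5968.
Known gains sum to 0.0728 + 0.255 = 0.3278.
g_wv = 0.5968 − 0.3278 = 0.27.

0.27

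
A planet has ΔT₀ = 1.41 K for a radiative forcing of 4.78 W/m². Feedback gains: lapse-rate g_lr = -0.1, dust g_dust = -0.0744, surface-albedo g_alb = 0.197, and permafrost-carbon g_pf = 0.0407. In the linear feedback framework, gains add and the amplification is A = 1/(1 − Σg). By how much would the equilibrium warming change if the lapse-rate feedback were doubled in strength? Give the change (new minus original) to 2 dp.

-0.15 K

Original: g = 0.0633, ΔT = 1.41/(1−0.0633) = 1.5053 K.
With doubled lapse-rate: g' = -0.0367, ΔT' = 1.41/(1+0.0367) = 1.3601 K.
Change = 1.3601 − 1.5053 = -0.15 K.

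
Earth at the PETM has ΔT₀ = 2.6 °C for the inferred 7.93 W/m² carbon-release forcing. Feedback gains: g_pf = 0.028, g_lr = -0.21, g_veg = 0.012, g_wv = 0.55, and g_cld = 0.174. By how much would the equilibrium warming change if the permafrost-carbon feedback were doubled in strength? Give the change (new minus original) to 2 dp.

0.39 °C

Original: g = 0.554, ΔT = 2.6/(1−0.554) = 5.8296 °C.
With doubled permafrost-carbon: g' = 0.582, ΔT' = 2.6/(1−0.582) = 6.2201 °C.
Change = 6.2201 − 5.8296 = 0.39 °C.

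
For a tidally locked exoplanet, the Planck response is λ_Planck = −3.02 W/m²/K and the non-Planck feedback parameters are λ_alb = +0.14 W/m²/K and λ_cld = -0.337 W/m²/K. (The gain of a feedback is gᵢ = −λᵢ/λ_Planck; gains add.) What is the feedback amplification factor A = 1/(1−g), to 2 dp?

0.94

Convert to gains: g_alb = 0.14/3.02 = 0.04636; g_cld = -0.337/3.02 = -0.1116.
Total gain g = -0.06524.
A = 1/(1 + 0.06524) = 0.94.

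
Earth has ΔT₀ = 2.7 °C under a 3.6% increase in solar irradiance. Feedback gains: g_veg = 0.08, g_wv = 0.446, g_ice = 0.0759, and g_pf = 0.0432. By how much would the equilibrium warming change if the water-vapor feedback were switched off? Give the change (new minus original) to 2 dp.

-4.24 °C

Original: g = 0.6451, ΔT = 2.7/(1−0.6451) = 7.6078 °C.
Without water-vapor: g' = 0.1991, ΔT' = 2.7/(1−0.1991) = 3.3712 °C.
Change = 3.3712 − 7.6078 = -4.24 °C.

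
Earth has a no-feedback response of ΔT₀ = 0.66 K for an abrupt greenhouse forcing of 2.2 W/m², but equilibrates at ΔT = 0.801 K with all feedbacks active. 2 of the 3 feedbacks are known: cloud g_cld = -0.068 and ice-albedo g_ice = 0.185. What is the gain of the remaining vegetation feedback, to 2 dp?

Amplification A = ΔT/ΔT₀ = 0.801/0.66 = 1.214.
Total gain g = 1 − 1/A = 1 − 1/1.214 = 0.1763.
Known gains sum to -0.068 + 0.185 = 0.117.
g_veg = 0.1763 − 0.117 = 0.06.

0.06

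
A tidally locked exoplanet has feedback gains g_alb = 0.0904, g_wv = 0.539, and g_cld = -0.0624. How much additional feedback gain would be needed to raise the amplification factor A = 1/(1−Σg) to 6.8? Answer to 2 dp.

0.29

Current total gain = 0.567.
Target gain for A = 6.8: g* = 1 − 1/6.8 = 0.8529.
Additional gain needed = 0.8529 − 0.567 = 0.29.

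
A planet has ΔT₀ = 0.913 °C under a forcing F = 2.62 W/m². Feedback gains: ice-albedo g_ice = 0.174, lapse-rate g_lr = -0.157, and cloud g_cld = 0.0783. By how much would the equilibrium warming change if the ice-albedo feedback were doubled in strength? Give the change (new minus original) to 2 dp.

Original: g = 0.0953, ΔT = 0.913/(1−0.0953) = 1.0092 °C.
With doubled ice-albedo: g' = 0.2693, ΔT' = 0.913/(1−0.2693) = 1.2495 °C.
Change = 1.2495 − 1.0092 = 0.24 °C.

0.24 °C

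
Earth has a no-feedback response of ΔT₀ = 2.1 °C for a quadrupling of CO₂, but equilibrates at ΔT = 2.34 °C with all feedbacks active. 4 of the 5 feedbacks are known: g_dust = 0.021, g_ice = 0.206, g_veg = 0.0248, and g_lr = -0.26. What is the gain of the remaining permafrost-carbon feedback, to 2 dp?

Amplification A = ΔT/ΔT₀ = 2.34/2.1 = 1.114.
Total gain g = 1 − 1/A = 1 − 1/1.114 = 0.1023.
Known gains sum to 0.021 + 0.206 + 0.0248 − 0.26 = -0.0082.
g_pf = 0.1023 + 0.0082 = 0.11.

0.11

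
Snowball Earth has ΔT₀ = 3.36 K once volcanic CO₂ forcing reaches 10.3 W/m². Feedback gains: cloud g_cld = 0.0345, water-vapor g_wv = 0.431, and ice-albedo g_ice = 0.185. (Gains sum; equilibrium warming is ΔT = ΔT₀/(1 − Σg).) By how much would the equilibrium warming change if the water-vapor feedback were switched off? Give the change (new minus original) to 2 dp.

-5.31 K

Original: g = 0.6505, ΔT = 3.36/(1−0.6505) = 9.6137 K.
Without water-vapor: g' = 0.2195, ΔT' = 3.36/(1−0.2195) = 4.3049 K.
Change = 4.3049 − 9.6137 = -5.31 K.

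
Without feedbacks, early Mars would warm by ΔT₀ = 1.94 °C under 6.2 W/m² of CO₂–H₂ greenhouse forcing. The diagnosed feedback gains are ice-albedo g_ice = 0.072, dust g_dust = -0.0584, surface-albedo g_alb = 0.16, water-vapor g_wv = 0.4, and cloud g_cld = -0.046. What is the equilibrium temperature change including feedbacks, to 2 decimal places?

Total gain g = 0.072 − 0.0584 + 0.16 + 0.4 − 0.046 = 0.5276.
Amplification A = 1/(1 − 0.5276) = 2.117.
ΔT = 1.94 × 2.117 = 4.11 °C.

4.11 °C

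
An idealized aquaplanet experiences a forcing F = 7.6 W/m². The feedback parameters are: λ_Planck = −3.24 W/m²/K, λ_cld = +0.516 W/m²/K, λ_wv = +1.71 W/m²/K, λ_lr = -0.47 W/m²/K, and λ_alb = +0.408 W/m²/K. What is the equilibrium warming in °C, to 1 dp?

7.1 °C

Net feedback parameter λ = (−3.24) + (+0.516) + (+1.71) + (-0.47) + (+0.408) = -1.076 W/m²/K.
ΔT = −F/λ = −7.6/(-1.076) = 7.1 °C.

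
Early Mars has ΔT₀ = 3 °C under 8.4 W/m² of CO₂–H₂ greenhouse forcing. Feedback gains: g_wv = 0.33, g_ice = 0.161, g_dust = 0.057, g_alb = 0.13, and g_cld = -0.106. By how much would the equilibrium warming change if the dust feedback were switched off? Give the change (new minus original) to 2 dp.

Original: g = 0.572, ΔT = 3/(1−0.572) = 7.0093 °C.
Without dust: g' = 0.515, ΔT' = 3/(1−0.515) = 6.1856 °C.
Change = 6.1856 − 7.0093 = -0.82 °C.

-0.82 °C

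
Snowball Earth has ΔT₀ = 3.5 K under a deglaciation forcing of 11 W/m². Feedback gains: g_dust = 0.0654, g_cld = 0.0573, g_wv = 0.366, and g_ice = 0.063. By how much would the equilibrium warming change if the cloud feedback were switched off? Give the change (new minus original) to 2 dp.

Original: g = 0.5517, ΔT = 3.5/(1−0.5517) = 7.8073 K.
Without cloud: g' = 0.4944, ΔT' = 3.5/(1−0.4944) = 6.9225 K.
Change = 6.9225 − 7.8073 = -0.88 K.

-0.88 K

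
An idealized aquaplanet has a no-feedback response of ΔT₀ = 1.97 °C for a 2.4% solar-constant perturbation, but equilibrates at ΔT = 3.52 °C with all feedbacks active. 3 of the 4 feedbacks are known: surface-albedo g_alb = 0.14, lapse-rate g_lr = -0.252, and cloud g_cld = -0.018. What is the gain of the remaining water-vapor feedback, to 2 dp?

0.57

Amplification A = ΔT/ΔT₀ = 3.52/1.97 = 1.787.
Total gain g = 1 − 1/A = 1 − 1/1.787 = 0.4404.
Known gains sum to 0.14 − 0.252 − 0.018 = -0.13.
g_wv = 0.4404 + 0.13 = 0.57.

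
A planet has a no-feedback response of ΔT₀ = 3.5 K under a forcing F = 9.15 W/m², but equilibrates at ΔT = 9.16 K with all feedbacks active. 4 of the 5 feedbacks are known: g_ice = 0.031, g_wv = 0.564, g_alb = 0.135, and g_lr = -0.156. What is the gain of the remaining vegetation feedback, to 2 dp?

0.04

Amplification A = ΔT/ΔT₀ = 9.16/3.5 = 2.617.
Total gain g = 1 − 1/A = 1 − 1/2.617 = 0.6179.
Known gains sum to 0.031 + 0.564 + 0.135 − 0.156 = 0.574.
g_veg = 0.6179 − 0.574 = 0.04.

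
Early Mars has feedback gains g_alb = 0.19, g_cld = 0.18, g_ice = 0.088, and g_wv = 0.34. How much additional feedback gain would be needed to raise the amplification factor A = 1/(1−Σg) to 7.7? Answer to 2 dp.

Current total gain = 0.798.
Target gain for A = 7.7: g* = 1 − 1/7.7 = 0.8701.
Additional gain needed = 0.8701 − 0.798 = 0.07.

0.07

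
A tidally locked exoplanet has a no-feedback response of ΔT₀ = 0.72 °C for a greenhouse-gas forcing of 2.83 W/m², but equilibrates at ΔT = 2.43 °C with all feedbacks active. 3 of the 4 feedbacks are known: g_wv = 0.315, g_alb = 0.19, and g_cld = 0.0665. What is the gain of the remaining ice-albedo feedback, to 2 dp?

0.13

Amplification A = ΔT/ΔT₀ = 2.43/0.72 = 3.375.
Total gain g = 1 − 1/A = 1 − 1/3.375 = 0.7037.
Known gains sum to 0.315 + 0.19 + 0.0665 = 0.5715.
g_ice = 0.7037 − 0.5715 = 0.13.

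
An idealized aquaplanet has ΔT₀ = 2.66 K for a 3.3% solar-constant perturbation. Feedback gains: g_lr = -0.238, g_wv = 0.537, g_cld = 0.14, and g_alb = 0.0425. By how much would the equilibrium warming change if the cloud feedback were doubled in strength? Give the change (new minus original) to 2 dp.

Original: g = 0.4815, ΔT = 2.66/(1−0.4815) = 5.1302 K.
With doubled cloud: g' = 0.6215, ΔT' = 2.66/(1−0.6215) = 7.0277 K.
Change = 7.0277 − 5.1302 = 1.90 K.

1.90 K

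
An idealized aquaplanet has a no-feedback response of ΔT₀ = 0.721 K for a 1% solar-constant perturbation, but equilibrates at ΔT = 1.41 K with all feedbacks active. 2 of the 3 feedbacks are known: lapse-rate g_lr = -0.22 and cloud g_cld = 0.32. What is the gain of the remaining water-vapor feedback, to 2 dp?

0.39

Amplification A = ΔT/ΔT₀ = 1.41/0.721 = 1.956.
Total gain g = 1 − 1/A = 1 − 1/1.956 = 0.4888.
Known gains sum to -0.22 + 0.32 = 0.1.
g_wv = 0.4888 − 0.1 = 0.39.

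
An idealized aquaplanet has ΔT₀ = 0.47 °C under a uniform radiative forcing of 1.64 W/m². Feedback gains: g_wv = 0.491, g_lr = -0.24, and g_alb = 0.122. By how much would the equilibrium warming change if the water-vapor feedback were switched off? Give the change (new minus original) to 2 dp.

Original: g = 0.373, ΔT = 0.47/(1−0.373) = 0.7496 °C.
Without water-vapor: g' = -0.118, ΔT' = 0.47/(1+0.118) = 0.4204 °C.
Change = 0.4204 − 0.7496 = -0.33 °C.

-0.33 °C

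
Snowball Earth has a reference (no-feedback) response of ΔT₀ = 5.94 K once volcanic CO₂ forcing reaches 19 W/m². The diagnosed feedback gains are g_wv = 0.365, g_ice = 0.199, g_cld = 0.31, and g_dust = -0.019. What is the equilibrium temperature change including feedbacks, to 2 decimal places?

Total gain g = 0.365 + 0.199 + 0.31 − 0.019 = 0.855.
Amplification A = 1/(1 − 0.855) = 6.897.
ΔT = 5.94 × 6.897 = 40.97 K.

40.97 K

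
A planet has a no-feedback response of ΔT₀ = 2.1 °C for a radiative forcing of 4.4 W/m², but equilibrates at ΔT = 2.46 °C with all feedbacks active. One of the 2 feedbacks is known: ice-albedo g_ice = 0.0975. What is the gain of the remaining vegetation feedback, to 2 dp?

Amplification A = ΔT/ΔT₀ = 2.46/2.1 = 1.171.
Total gain g = 1 − 1/A = 1 − 1/1.171 = 0.146.
The known gain is 0.0975.
g_veg = 0.146 − 0.0975 = 0.05.

0.05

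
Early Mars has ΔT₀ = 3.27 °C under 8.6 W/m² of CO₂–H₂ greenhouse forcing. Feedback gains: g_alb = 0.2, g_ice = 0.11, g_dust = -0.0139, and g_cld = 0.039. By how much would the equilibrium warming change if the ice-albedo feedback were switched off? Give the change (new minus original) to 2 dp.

Original: g = 0.3351, ΔT = 3.27/(1−0.3351) = 4.9180 °C.
Without ice-albedo: g' = 0.2251, ΔT' = 3.27/(1−0.2251) = 4.2199 °C.
Change = 4.2199 − 4.9180 = -0.70 °C.

-0.70 °C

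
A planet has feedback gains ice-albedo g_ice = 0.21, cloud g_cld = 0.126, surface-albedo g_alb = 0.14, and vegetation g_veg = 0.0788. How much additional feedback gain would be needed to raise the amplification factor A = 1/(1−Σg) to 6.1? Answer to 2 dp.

Current total gain = 0.5548.
Target gain for A = 6.1: g* = 1 − 1/6.1 = 0.8361.
Additional gain needed = 0.8361 − 0.5548 = 0.28.

0.28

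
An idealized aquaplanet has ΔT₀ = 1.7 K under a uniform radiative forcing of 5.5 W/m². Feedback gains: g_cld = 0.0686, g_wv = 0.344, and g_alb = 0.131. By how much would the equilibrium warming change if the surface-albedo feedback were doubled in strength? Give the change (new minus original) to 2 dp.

1.50 K

Original: g = 0.5436, ΔT = 1.7/(1−0.5436) = 3.7248 K.
With doubled surface-albedo: g' = 0.6746, ΔT' = 1.7/(1−0.6746) = 5.2243 K.
Change = 5.2243 − 3.7248 = 1.50 K.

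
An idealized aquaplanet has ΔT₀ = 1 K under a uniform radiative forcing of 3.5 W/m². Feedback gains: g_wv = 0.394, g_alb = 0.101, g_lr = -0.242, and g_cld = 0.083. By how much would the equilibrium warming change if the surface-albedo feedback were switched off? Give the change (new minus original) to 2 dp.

Original: g = 0.336, ΔT = 1/(1−0.336) = 1.5060 K.
Without surface-albedo: g' = 0.235, ΔT' = 1/(1−0.235) = 1.3072 K.
Change = 1.3072 − 1.5060 = -0.20 K.

-0.20 K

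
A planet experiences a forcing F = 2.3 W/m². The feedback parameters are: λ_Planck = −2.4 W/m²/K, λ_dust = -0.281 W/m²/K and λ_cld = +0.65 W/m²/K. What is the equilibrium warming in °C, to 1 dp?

Net feedback parameter λ = (−2.4) + (-0.281) + (+0.65) = -2.031 W/m²/K.
ΔT = −F/λ = −2.3/(-2.031) = 1.1 °C.

1.1 °C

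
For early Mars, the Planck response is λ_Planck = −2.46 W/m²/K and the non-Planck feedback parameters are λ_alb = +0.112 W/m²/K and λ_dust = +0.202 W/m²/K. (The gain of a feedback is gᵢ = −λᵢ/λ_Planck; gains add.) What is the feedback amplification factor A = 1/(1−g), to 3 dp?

Convert to gains: g_alb = 0.112/2.46 = 0.04553; g_dust = 0.202/2.46 = 0.08211.
Total gain g = 0.12764.
A = 1/(1 − 0.12764) = 1.146.

1.146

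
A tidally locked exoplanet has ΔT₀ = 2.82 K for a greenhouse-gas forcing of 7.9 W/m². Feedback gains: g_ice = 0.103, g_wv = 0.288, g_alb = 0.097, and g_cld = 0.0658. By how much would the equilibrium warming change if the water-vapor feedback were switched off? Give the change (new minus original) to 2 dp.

Original: g = 0.5538, ΔT = 2.82/(1−0.5538) = 6.3200 K.
Without water-vapor: g' = 0.2658, ΔT' = 2.82/(1−0.2658) = 3.8409 K.
Change = 3.8409 − 6.3200 = -2.48 K.

-2.48 K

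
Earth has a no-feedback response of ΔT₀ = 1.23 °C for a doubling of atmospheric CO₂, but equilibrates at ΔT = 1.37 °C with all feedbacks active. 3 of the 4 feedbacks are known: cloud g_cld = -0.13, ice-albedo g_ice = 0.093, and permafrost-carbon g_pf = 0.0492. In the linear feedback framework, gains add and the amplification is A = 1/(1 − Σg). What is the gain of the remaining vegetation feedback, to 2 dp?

0.09

Amplification A = ΔT/ΔT₀ = 1.37/1.23 = 1.114.
Total gain g = 1 − 1/A = 1 − 1/1.114 = 0.1023.
Known gains sum to -0.13 + 0.093 + 0.0492 = 0.0122.
g_veg = 0.1023 − 0.0122 = 0.09.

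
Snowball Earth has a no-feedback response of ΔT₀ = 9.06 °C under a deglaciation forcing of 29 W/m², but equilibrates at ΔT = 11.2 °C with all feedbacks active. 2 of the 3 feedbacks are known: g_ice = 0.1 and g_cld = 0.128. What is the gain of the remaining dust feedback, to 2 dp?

-0.04

Amplification A = ΔT/ΔT₀ = 11.2/9.06 = 1.236.
Total gain g = 1 − 1/A = 1 − 1/1.236 = 0.1909.
Known gains sum to 0.1 + 0.128 = 0.228.
g_dust = 0.1909 − 0.228 = -0.04.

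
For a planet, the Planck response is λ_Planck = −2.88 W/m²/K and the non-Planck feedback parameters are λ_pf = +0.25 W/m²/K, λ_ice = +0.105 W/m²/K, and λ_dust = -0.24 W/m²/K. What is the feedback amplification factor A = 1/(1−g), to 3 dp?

1.042

Convert to gains: g_pf = 0.25/2.88 = 0.08681; g_ice = 0.105/2.88 = 0.03646; g_dust = -0.24/2.88 = -0.08333.
Total gain g = 0.03994.
A = 1/(1 − 0.03994) = 1.042.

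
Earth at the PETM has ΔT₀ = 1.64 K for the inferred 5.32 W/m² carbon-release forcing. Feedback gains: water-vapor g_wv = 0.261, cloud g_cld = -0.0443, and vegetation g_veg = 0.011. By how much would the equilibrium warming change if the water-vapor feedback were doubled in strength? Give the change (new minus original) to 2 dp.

Original: g = 0.2277, ΔT = 1.64/(1−0.2277) = 2.1235 K.
With doubled water-vapor: g' = 0.4887, ΔT' = 1.64/(1−0.4887) = 3.2075 K.
Change = 3.2075 − 2.1235 = 1.08 K.

1.08 K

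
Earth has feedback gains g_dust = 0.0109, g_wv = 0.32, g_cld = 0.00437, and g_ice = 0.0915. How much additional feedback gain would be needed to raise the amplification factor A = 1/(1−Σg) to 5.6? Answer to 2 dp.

0.39

Current total gain = 0.42677.
Target gain for A = 5.6: g* = 1 − 1/5.6 = 0.8214.
Additional gain needed = 0.8214 − 0.42677 = 0.39.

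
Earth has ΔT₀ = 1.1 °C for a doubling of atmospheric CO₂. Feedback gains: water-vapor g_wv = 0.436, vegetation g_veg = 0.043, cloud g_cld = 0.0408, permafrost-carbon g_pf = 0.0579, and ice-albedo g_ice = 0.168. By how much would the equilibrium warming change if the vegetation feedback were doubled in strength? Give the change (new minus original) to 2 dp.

0.88 °C

Original: g = 0.7457, ΔT = 1.1/(1−0.7457) = 4.3256 °C.
With doubled vegetation: g' = 0.7887, ΔT' = 1.1/(1−0.7887) = 5.2059 °C.
Change = 5.2059 − 4.3256 = 0.88 °C.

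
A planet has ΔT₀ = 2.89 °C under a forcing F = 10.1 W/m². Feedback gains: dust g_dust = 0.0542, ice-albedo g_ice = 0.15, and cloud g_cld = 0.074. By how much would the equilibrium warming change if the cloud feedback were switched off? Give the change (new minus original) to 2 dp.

Original: g = 0.2782, ΔT = 2.89/(1−0.2782) = 4.0039 °C.
Without cloud: g' = 0.2042, ΔT' = 2.89/(1−0.2042) = 3.6316 °C.
Change = 3.6316 − 4.0039 = -0.37 °C.

-0.37 °C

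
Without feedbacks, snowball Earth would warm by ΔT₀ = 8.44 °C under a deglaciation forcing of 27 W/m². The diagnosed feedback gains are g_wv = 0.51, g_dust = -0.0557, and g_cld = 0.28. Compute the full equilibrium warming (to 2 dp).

31.77 °C

Total gain g = 0.51 − 0.0557 + 0.28 = 0.7343.
Amplification A = 1/(1 − 0.7343) = 3.764.
ΔT = 8.44 × 3.764 = 31.77 °C.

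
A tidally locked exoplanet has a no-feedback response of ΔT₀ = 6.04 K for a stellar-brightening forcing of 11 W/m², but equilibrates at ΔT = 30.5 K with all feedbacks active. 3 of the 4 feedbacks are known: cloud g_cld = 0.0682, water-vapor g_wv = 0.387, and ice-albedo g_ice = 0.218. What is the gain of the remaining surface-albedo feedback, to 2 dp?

0.13

Amplification A = ΔT/ΔT₀ = 30.5/6.04 = 5.05.
Total gain g = 1 − 1/A = 1 − 1/5.05 = 0.802.
Known gains sum to 0.0682 + 0.387 + 0.218 = 0.6732.
g_alb = 0.802 − 0.6732 = 0.13.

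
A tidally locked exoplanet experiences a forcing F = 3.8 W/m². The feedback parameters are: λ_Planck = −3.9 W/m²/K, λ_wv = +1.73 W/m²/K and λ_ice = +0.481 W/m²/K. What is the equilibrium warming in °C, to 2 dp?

2.25 °C

Net feedback parameter λ = (−3.9) + (+1.73) + (+0.481) = -1.689 W/m²/K.
ΔT = −F/λ = −3.8/(-1.689) = 2.25 °C.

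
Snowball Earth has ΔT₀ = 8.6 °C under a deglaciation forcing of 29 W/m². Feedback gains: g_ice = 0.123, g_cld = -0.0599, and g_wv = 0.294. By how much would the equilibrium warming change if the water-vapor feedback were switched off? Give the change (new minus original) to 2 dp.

-4.20 °C

Original: g = 0.3571, ΔT = 8.6/(1−0.3571) = 13.3769 °C.
Without water-vapor: g' = 0.0631, ΔT' = 8.6/(1−0.0631) = 9.1792 °C.
Change = 9.1792 − 13.3769 = -4.20 °C.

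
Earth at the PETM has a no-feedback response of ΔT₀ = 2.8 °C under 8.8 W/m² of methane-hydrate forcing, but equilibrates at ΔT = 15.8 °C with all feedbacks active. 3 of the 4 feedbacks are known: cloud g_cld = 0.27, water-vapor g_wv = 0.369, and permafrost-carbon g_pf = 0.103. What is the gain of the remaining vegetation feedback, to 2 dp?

Amplification A = ΔT/ΔT₀ = 15.8/2.8 = 5.643.
Total gain g = 1 − 1/A = 1 − 1/5.643 = 0.8228.
Known gains sum to 0.27 + 0.369 + 0.103 = 0.742.
g_veg = 0.8228 − 0.742 = 0.08.

0.08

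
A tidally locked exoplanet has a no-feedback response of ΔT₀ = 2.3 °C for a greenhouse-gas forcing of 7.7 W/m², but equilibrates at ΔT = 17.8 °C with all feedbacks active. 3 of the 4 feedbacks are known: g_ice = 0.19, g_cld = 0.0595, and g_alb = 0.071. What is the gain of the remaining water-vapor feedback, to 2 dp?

Amplification A = ΔT/ΔT₀ = 17.8/2.3 = 7.739.
Total gain g = 1 − 1/A = 1 − 1/7.739 = 0.8708.
Known gains sum to 0.19 + 0.0595 + 0.071 = 0.3205.
g_wv = 0.8708 − 0.3205 = 0.55.

0.55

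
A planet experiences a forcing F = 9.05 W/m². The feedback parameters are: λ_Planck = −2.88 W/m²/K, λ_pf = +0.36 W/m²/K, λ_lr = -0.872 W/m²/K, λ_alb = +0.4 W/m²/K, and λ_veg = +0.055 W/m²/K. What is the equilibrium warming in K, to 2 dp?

3.08 K

Net feedback parameter λ = (−2.88) + (+0.36) + (-0.872) + (+0.4) + (+0.055) = -2.937 W/m²/K.
ΔT = −F/λ = −9.05/(-2.937) = 3.08 K.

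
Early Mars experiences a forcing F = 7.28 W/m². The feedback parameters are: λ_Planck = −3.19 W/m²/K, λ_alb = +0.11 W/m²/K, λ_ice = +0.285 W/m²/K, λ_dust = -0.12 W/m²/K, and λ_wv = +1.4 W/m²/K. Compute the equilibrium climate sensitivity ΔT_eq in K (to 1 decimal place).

4.8 K

Net feedback parameter λ = (−3.19) + (+0.11) + (+0.285) + (-0.12) + (+1.4) = -1.515 W/m²/K.
ΔT = −F/λ = −7.28/(-1.515) = 4.8 K.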